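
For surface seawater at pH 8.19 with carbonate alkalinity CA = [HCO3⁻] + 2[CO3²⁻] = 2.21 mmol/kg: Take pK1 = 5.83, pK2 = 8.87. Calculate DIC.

CA = [HCO3⁻] + 2[CO3²⁻] = (α₁ + 2α₂)·DIC
At pH 8.19: [H⁺]/K1 = 10^-2.36 = 0.0043652, K2/[H⁺] = 10^-0.68 = 0.20893
α₁ = 1/(1 + 0.0043652 + 0.20893) = 1/1.2133 = 0.8242; α₂ = α₁·K2/[H⁺] = 0.1722
α₁ + 2α₂ = 1.1686
DIC = CA / (α₁ + 2α₂) = 2.21 / 1.1686 = 1.89 mmol/kg

DIC = 1.89 mmol/kg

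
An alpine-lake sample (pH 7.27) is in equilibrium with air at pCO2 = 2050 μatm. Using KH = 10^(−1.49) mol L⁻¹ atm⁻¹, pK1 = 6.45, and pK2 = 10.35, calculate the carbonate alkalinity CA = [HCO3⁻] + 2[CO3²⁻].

[CO2*] = KH · pCO2 = 10^(−1.49) × 2050×10^-6 = 6.634×10^-5 mol/L
α₀ = 1/(1 + K1/[H⁺] + K1K2/[H⁺]²) = 1/(1 + 10^+0.82 + 10^-2.26) = 0.1314
DIC = [CO2*]/α₀ = 6.634×10^-5 / 0.1314 = 0.5050 mmol/L
CA = (α₁ + 2α₂)·DIC = (0.8679 + 2×0.0007219) × 0.5050 = 0.439 mmol/L

CA = 0.439 mmol/L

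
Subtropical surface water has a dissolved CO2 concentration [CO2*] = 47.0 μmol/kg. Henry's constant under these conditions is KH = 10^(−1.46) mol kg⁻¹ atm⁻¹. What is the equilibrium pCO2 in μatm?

pCO2 = 1360 μatm

KH = 10^(−1.46) = 3.467×10^-2 mol kg⁻¹ atm⁻¹
pCO2 = [CO2*]/KH = 47.0×10^-6 / 3.467×10^-2 = 1.36×10^-3 atm = 1360 μatm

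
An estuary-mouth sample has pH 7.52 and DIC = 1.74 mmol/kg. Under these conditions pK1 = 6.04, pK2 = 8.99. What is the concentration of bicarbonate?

[HCO3⁻] = 1.63 mmol/kg

α₁ = 1 / (1 + [H⁺]/K1 + K2/[H⁺]) = 1 / (1 + 10^-1.48 + 10^-1.47)
   = 1 / (1 + 0.033113 + 0.033884) = 1/1.0670 = 0.9372
[HCO3⁻] = α₁ × DIC = 0.9372 × 1.74 = 1.63 mmol/kg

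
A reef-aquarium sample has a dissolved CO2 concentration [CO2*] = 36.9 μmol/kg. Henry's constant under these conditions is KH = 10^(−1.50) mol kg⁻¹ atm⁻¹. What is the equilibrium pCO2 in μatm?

pCO2 = 1170 μatm

KH = 10^(−1.50) = 3.162×10^-2 mol kg⁻¹ atm⁻¹
pCO2 = [CO2*]/KH = 36.9×10^-6 / 3.162×10^-2 = 1.17×10^-3 atm = 1170 μatm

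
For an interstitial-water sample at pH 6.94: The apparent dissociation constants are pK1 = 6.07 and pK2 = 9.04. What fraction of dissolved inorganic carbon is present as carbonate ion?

α₂ = 0.00695

α₂ = 1 / (1 + [H⁺]/K2 + [H⁺]²/(K1K2)) = 1 / (1 + 10^+2.10 + 10^+1.23)
   = 1 / (1 + 125.89 + 16.982) = 1/143.87 = 0.006950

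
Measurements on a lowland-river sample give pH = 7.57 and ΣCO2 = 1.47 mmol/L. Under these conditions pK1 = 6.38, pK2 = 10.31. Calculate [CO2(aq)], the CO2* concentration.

α₀ = 1 / (1 + K1/[H⁺] + K1K2/[H⁺]²) = 1 / (1 + 10^+1.19 + 10^-1.55)
   = 1 / (1 + 15.488 + 0.028184) = 1/16.516 = 0.06055
[CO2*] = α₀ × DIC = 0.06055 × 1.47 = 0.0890 mmol/L

[CO2*] = 0.0890 mmol/L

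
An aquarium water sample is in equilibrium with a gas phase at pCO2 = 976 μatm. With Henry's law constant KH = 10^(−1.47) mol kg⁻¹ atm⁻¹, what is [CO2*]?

KH = 10^(−1.47) = 3.388×10^-2 mol kg⁻¹ atm⁻¹
[CO2*] = KH · pCO2 = 3.388×10^-2 × 976×10^-6 atm = 3.31×10^-5 mol/kg

[CO2*] = 33.1 μmol/kg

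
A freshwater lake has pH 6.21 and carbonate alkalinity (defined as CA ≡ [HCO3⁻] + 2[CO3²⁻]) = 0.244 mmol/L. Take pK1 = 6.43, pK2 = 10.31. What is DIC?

CA = [HCO3⁻] + 2[CO3²⁻] = (α₁ + 2α₂)·DIC
At pH 6.21: [H⁺]/K1 = 10^0.22 = 1.6596, K2/[H⁺] = 10^-4.10 = 7.9433×10^-5
α₁ = 1/(1 + 1.6596 + 7.9433×10^-5) = 1/2.6597 = 0.3760; α₂ = α₁·K2/[H⁺] = 2.987×10^-5
α₁ + 2α₂ = 0.3760
DIC = CA / (α₁ + 2α₂) = 0.244 / 0.3760 = 0.649 mmol/L

DIC = 0.649 mmol/L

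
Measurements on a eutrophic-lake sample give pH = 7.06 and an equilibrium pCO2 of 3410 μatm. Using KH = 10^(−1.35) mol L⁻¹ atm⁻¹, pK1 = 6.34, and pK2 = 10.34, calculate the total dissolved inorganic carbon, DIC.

[CO2*] = KH · pCO2 = 10^(−1.35) × 3410×10^-6 = 1.523×10^-4 mol/L
α₀ = 1/(1 + K1/[H⁺] + K1K2/[H⁺]²) = 1/(1 + 10^+0.72 + 10^-2.56) = 0.1600
DIC = [CO2*]/α₀ = 1.523×10^-4 / 0.1600 = 0.952 mmol/L

DIC = 0.952 mmol/L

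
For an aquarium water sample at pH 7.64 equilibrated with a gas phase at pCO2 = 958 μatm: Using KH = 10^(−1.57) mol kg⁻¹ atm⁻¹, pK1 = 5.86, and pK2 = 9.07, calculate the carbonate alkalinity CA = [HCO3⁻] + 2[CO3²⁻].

CA = 1.67 mmol/kg

[CO2*] = KH · pCO2 = 10^(−1.57) × 958×10^-6 = 2.578×10^-5 mol/kg
α₀ = 1/(1 + K1/[H⁺] + K1K2/[H⁺]²) = 1/(1 + 10^+1.78 + 10^+0.35) = 0.01575
DIC = [CO2*]/α₀ = 2.578×10^-5 / 0.01575 = 1.637 mmol/kg
CA = (α₁ + 2α₂)·DIC = (0.9490 + 2×0.03526) × 1.637 = 1.67 mmol/kg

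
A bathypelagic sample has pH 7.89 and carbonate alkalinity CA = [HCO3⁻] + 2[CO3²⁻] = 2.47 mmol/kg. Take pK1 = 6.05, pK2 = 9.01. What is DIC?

DIC = 2.34 mmol/kg

CA = [HCO3⁻] + 2[CO3²⁻] = (α₁ + 2α₂)·DIC
At pH 7.89: [H⁺]/K1 = 10^-1.84 = 0.014454, K2/[H⁺] = 10^-1.12 = 0.075858
α₁ = 1/(1 + 0.014454 + 0.075858) = 1/1.0903 = 0.9172; α₂ = α₁·K2/[H⁺] = 0.06957
α₁ + 2α₂ = 1.0563
DIC = CA / (α₁ + 2α₂) = 2.47 / 1.0563 = 2.34 mmol/kg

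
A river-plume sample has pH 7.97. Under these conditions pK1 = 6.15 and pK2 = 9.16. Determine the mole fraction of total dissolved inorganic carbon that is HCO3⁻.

α₁ = 1 / (1 + [H⁺]/K1 + K2/[H⁺]) = 1 / (1 + 10^-1.82 + 10^-1.19)
   = 1 / (1 + 0.015136 + 0.064565) = 1/1.0797 = 0.9262

α₁ = 0.926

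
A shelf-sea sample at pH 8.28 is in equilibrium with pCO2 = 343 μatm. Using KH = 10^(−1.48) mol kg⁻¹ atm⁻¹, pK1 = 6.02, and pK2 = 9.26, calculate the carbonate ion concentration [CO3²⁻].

[CO3²⁻] = 0.216 mmol/kg

[CO2*] = KH · pCO2 = 10^(−1.48) × 343×10^-6 = 1.136×10^-5 mol/kg
α₀ = 1/(1 + K1/[H⁺] + K1K2/[H⁺]²) = 1/(1 + 10^+2.26 + 10^+1.28) = 0.004950
DIC = [CO2*]/α₀ = 1.136×10^-5 / 0.004950 = 2.295 mmol/kg
[CO3²⁻] = α₂·DIC; α₂ = 0.09432, so [CO3²⁻] = 0.09432 × 2.295 = 0.216 mmol/kg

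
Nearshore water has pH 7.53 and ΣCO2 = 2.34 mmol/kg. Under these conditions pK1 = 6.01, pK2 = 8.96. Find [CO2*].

[CO2*] = 0.0662 mmol/kg

α₀ = 1 / (1 + K1/[H⁺] + K1K2/[H⁺]²) = 1 / (1 + 10^+1.52 + 10^+0.09)
   = 1 / (1 + 33.113 + 1.2303) = 1/35.343 = 0.02829
[CO2*] = α₀ × DIC = 0.02829 × 2.34 = 0.0662 mmol/kg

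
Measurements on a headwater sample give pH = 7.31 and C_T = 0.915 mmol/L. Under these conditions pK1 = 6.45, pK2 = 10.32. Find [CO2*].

α₀ = 1 / (1 + K1/[H⁺] + K1K2/[H⁺]²) = 1 / (1 + 10^+0.86 + 10^-2.15)
   = 1 / (1 + 7.2444 + 0.0070795) = 1/8.2514 = 0.1212
[CO2*] = α₀ × DIC = 0.1212 × 0.915 = 0.111 mmol/L

[CO2*] = 0.111 mmol/L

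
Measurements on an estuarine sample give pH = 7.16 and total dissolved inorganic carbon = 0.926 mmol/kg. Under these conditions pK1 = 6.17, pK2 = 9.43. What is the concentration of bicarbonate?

α₁ = 1 / (1 + [H⁺]/K1 + K2/[H⁺]) = 1 / (1 + 10^-0.99 + 10^-2.27)
   = 1 / (1 + 0.10233 + 0.0053703) = 1/1.1077 = 0.9028
[HCO3⁻] = α₁ × DIC = 0.9028 × 0.926 = 0.836 mmol/kg

[HCO3⁻] = 0.836 mmol/kg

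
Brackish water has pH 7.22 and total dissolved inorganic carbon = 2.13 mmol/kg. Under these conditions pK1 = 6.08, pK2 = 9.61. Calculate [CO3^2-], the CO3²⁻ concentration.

[CO3²⁻] = 8.06 μmol/kg

α₂ = 1 / (1 + [H⁺]/K2 + [H⁺]²/(K1K2)) = 1 / (1 + 10^+2.39 + 10^+1.25)
   = 1 / (1 + 245.47 + 17.783) = 1/264.25 = 0.003784
[CO3²⁻] = α₂ × DIC = 0.003784 × 2.13 = 0.00806 mmol/kg = 8.06 μmol/kg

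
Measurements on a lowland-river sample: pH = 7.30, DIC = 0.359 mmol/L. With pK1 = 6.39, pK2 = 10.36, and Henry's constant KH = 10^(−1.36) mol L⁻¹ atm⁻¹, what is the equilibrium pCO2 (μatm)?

pCO2 = 900 μatm

α₀ = 1 / (1 + K1/[H⁺] + K1K2/[H⁺]²) = 1 / (1 + 10^+0.91 + 10^-2.15)
   = 1 / (1 + 8.1283 + 0.0070795) = 1/9.1354 = 0.1095
[CO2*] = α₀ × DIC = 0.1095 × 0.359 = 0.03930 mmol/L
pCO2 = [CO2*]/KH = 3.930×10^-5 / 4.365×10^-2 = 900 μatm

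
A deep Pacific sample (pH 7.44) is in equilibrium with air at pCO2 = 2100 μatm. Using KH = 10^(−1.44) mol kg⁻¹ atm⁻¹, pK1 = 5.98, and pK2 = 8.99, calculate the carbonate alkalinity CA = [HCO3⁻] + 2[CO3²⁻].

CA = 2.32 mmol/kg

[CO2*] = KH · pCO2 = 10^(−1.44) × 2100×10^-6 = 7.625×10^-5 mol/kg
α₀ = 1/(1 + K1/[H⁺] + K1K2/[H⁺]²) = 1/(1 + 10^+1.46 + 10^-0.09) = 0.03262
DIC = [CO2*]/α₀ = 7.625×10^-5 / 0.03262 = 2.337 mmol/kg
CA = (α₁ + 2α₂)·DIC = (0.9409 + 2×0.02652) × 2.337 = 2.32 mmol/kg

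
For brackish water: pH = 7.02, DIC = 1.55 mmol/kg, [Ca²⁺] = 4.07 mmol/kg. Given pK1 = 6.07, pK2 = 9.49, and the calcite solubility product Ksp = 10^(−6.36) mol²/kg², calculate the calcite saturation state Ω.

Ω = 0.0439

α₂ = 1 / (1 + [H⁺]/K2 + [H⁺]²/(K1K2)) = 1 / (1 + 10^+2.47 + 10^+1.52)
   = 1 / (1 + 295.12 + 33.113) = 1/329.23 = 0.003037
[CO3²⁻] = α₂ × DIC = 0.003037 × 1.55 = 0.004708 mmol/kg = 4.708 μmol/kg
Ksp = 10^(−6.36) = 4.365×10^-7
Ω = [Ca²⁺][CO3²⁻]/Ksp = (4.07×10^-3)(4.708×10^-6) / 4.365×10^-7 = 0.0439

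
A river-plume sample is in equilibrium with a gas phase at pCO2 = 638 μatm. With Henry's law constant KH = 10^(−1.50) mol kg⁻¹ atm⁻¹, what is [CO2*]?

[CO2*] = 20.2 μmol/kg

KH = 10^(−1.50) = 3.162×10^-2 mol kg⁻¹ atm⁻¹
[CO2*] = KH · pCO2 = 3.162×10^-2 × 638×10^-6 atm = 2.02×10^-5 mol/kg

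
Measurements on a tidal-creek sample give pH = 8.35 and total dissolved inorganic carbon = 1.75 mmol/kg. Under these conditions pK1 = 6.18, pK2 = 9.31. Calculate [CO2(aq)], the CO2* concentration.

α₀ = 1 / (1 + K1/[H⁺] + K1K2/[H⁺]²) = 1 / (1 + 10^+2.17 + 10^+1.21)
   = 1 / (1 + 147.91 + 16.218) = 1/165.13 = 0.006056
[CO2*] = α₀ × DIC = 0.006056 × 1.75 = 0.0106 mmol/kg = 10.6 μmol/kg

[CO2*] = 10.6 μmol/kg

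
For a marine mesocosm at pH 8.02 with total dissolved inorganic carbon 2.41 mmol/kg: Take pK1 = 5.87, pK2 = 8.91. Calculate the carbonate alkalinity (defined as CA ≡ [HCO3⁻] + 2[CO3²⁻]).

CA = [HCO3⁻] + 2[CO3²⁻] = (α₁ + 2α₂)·DIC
At pH 8.02: [H⁺]/K1 = 10^-2.15 = 0.0070795, K2/[H⁺] = 10^-0.89 = 0.12882
α₁ = 1/(1 + 0.0070795 + 0.12882) = 1/1.1359 = 0.8804; α₂ = α₁·K2/[H⁺] = 0.1134
α₁ + 2α₂ = 1.1072
CA = 1.1072 × 2.41 = 2.67 mmol/kg

CA = 2.67 mmol/kg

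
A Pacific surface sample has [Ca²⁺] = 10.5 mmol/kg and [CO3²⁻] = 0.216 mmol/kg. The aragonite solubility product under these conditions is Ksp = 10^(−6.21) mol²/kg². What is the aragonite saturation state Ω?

Ω = 3.68

Ksp = 10^(−6.21) = 6.166×10^-7
Ω = [Ca²⁺][CO3²⁻]/Ksp = (10.5×10^-3)(0.216×10^-3) / 6.166×10^-7 = 3.68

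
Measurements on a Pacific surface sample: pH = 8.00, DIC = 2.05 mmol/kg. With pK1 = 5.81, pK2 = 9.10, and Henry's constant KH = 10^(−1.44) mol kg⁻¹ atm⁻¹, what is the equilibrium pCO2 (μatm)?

α₀ = 1 / (1 + K1/[H⁺] + K1K2/[H⁺]²) = 1 / (1 + 10^+2.19 + 10^+1.09)
   = 1 / (1 + 154.88 + 12.303) = 1/168.18 = 0.005946
[CO2*] = α₀ × DIC = 0.005946 × 2.05 = 0.01219 mmol/kg = 12.19 μmol/kg
pCO2 = [CO2*]/KH = 1.219×10^-5 / 3.631×10^-2 = 336 μatm

pCO2 = 336 μatm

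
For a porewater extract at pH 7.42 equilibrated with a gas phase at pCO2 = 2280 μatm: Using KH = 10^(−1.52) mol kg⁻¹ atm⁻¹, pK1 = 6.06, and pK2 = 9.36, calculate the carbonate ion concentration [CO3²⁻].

[CO3²⁻] = 18.1 μmol/kg

[CO2*] = KH · pCO2 = 10^(−1.52) × 2280×10^-6 = 6.885×10^-5 mol/kg
α₀ = 1/(1 + K1/[H⁺] + K1K2/[H⁺]²) = 1/(1 + 10^+1.36 + 10^-0.58) = 0.04137
DIC = [CO2*]/α₀ = 6.885×10^-5 / 0.04137 = 1.664 mmol/kg
[CO3²⁻] = α₂·DIC; α₂ = 0.01088, so [CO3²⁻] = 0.01088 × 1.664 = 0.0181 mmol/kg = 18.1 μmol/kg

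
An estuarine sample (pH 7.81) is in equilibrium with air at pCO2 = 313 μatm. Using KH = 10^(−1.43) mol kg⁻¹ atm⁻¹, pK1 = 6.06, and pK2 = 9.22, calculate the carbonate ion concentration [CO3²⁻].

[CO3²⁻] = 0.0254 mmol/kg

[CO2*] = KH · pCO2 = 10^(−1.43) × 313×10^-6 = 1.163×10^-5 mol/kg
α₀ = 1/(1 + K1/[H⁺] + K1K2/[H⁺]²) = 1/(1 + 10^+1.75 + 10^+0.34) = 0.01683
DIC = [CO2*]/α₀ = 1.163×10^-5 / 0.01683 = 0.6910 mmol/kg
[CO3²⁻] = α₂·DIC; α₂ = 0.03682, so [CO3²⁻] = 0.03682 × 0.6910 = 0.0254 mmol/kg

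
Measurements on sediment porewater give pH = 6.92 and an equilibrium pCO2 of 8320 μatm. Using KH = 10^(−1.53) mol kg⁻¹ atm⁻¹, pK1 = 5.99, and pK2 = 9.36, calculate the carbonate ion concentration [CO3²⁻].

[CO3²⁻] = 7.59 μmol/kg

[CO2*] = KH · pCO2 = 10^(−1.53) × 8320×10^-6 = 2.455×10^-4 mol/kg
α₀ = 1/(1 + K1/[H⁺] + K1K2/[H⁺]²) = 1/(1 + 10^+0.93 + 10^-1.51) = 0.1048
DIC = [CO2*]/α₀ = 2.455×10^-4 / 0.1048 = 2.343 mmol/kg
[CO3²⁻] = α₂·DIC; α₂ = 0.003239, so [CO3²⁻] = 0.003239 × 2.343 = 0.00759 mmol/kg = 7.59 μmol/kg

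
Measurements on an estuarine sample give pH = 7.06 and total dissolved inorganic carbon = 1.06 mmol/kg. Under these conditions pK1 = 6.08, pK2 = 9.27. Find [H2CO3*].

α₀ = 1 / (1 + K1/[H⁺] + K1K2/[H⁺]²) = 1 / (1 + 10^+0.98 + 10^-1.23)
   = 1 / (1 + 9.5499 + 0.058884) = 1/10.609 = 0.09426
[CO2*] = α₀ × DIC = 0.09426 × 1.06 = 0.0999 mmol/kg

[CO2*] = 0.0999 mmol/kg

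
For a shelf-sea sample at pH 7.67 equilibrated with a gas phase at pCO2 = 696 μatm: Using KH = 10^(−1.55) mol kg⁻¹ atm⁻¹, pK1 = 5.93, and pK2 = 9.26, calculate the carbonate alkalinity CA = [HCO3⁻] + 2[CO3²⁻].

[CO2*] = KH · pCO2 = 10^(−1.55) × 696×10^-6 = 1.962×10^-5 mol/kg
α₀ = 1/(1 + K1/[H⁺] + K1K2/[H⁺]²) = 1/(1 + 10^+1.74 + 10^+0.15) = 0.01743
DIC = [CO2*]/α₀ = 1.962×10^-5 / 0.01743 = 1.125 mmol/kg
CA = (α₁ + 2α₂)·DIC = (0.9579 + 2×0.02462) × 1.125 = 1.13 mmol/kg

CA = 1.13 mmol/kg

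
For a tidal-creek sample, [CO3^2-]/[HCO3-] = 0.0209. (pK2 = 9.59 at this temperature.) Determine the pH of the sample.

From K2 = [H⁺][CO3^2-]/[HCO3-]:  pH = pK2 + log₁₀([CO3^2-]/[HCO3-])
log₁₀(0.0209) = -1.680
pH = 9.59 + (-1.680) = 7.91

pH = 7.91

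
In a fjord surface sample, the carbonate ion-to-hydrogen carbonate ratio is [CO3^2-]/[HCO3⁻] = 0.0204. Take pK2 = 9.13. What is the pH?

pH = 7.44

From K2 = [H⁺][CO3^2-]/[HCO3⁻]:  pH = pK2 + log₁₀([CO3^2-]/[HCO3⁻])
log₁₀(0.0204) = -1.690
pH = 9.13 + (-1.690) = 7.44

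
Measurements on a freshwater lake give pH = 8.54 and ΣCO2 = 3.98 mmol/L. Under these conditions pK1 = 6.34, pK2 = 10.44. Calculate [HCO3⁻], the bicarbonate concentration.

[HCO3⁻] = 3.91 mmol/L

α₁ = 1 / (1 + [H⁺]/K1 + K2/[H⁺]) = 1 / (1 + 10^-2.20 + 10^-1.90)
   = 1 / (1 + 0.0063096 + 0.012589) = 1/1.0189 = 0.9815
[HCO3⁻] = α₁ × DIC = 0.9815 × 3.98 = 3.91 mmol/L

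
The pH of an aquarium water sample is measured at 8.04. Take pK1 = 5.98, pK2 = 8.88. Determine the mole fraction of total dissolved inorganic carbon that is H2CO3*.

α₀ = 1 / (1 + K1/[H⁺] + K1K2/[H⁺]²) = 1 / (1 + 10^+2.06 + 10^+1.22)
   = 1 / (1 + 114.82 + 16.596) = 1/132.41 = 0.007552

α₀ = 0.00755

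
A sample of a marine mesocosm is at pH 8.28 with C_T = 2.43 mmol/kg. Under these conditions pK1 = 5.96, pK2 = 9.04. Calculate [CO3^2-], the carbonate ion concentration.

[CO3²⁻] = 0.358 mmol/kg

α₂ = 1 / (1 + [H⁺]/K2 + [H⁺]²/(K1K2)) = 1 / (1 + 10^+0.76 + 10^-1.56)
   = 1 / (1 + 5.7544 + 0.027542) = 1/6.7819 = 0.1475
[CO3²⁻] = α₂ × DIC = 0.1475 × 2.43 = 0.358 mmol/kg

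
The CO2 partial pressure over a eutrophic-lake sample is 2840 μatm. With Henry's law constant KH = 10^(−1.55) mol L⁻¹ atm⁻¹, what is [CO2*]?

KH = 10^(−1.55) = 2.818×10^-2 mol L⁻¹ atm⁻¹
[CO2*] = KH · pCO2 = 2.818×10^-2 × 2840×10^-6 atm = 8.00×10^-5 mol/L

[CO2*] = 80.0 μmol/L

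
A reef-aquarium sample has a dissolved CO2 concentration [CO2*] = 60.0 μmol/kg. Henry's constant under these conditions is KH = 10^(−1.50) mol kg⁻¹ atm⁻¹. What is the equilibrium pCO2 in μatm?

KH = 10^(−1.50) = 3.162×10^-2 mol kg⁻¹ atm⁻¹
pCO2 = [CO2*]/KH = 60.0×10^-6 / 3.162×10^-2 = 1.90×10^-3 atm = 1900 μatm

pCO2 = 1900 μatm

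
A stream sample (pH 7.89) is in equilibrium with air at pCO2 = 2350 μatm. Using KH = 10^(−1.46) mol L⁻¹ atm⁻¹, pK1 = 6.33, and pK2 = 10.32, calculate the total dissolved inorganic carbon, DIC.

DIC = 3.05 mmol/L

[CO2*] = KH · pCO2 = 10^(−1.46) × 2350×10^-6 = 8.148×10^-5 mol/L
α₀ = 1/(1 + K1/[H⁺] + K1K2/[H⁺]²) = 1/(1 + 10^+1.56 + 10^-0.87) = 0.02671
DIC = [CO2*]/α₀ = 8.148×10^-5 / 0.02671 = 3.05 mmol/L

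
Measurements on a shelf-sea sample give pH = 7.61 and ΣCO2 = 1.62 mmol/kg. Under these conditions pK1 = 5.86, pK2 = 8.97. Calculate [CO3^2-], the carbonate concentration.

[CO3²⁻] = 0.0666 mmol/kg

α₂ = 1 / (1 + [H⁺]/K2 + [H⁺]²/(K1K2)) = 1 / (1 + 10^+1.36 + 10^-0.39)
   = 1 / (1 + 22.909 + 0.40738) = 1/24.316 = 0.04113
[CO3²⁻] = α₂ × DIC = 0.04113 × 1.62 = 0.0666 mmol/kg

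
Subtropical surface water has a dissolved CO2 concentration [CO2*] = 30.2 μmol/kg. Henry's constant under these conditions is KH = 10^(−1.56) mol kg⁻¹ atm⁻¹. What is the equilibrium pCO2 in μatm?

pCO2 = 1100 μatm

KH = 10^(−1.56) = 2.754×10^-2 mol kg⁻¹ atm⁻¹
pCO2 = [CO2*]/KH = 30.2×10^-6 / 2.754×10^-2 = 1.10×10^-3 atm = 1100 μatm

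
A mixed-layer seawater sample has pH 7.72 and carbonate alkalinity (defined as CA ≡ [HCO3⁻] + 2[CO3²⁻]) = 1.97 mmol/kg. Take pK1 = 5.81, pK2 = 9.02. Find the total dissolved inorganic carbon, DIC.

CA = [HCO3⁻] + 2[CO3²⁻] = (α₁ + 2α₂)·DIC
At pH 7.72: [H⁺]/K1 = 10^-1.91 = 0.012303, K2/[H⁺] = 10^-1.30 = 0.050119
α₁ = 1/(1 + 0.012303 + 0.050119) = 1/1.0624 = 0.9412; α₂ = α₁·K2/[H⁺] = 0.04717
α₁ + 2α₂ = 1.0356
DIC = CA / (α₁ + 2α₂) = 1.97 / 1.0356 = 1.90 mmol/kg

DIC = 1.90 mmol/kg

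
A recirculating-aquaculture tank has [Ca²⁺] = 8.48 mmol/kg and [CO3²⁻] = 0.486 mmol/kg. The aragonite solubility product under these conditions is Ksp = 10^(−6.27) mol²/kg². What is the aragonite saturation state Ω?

Ksp = 10^(−6.27) = 5.370×10^-7
Ω = [Ca²⁺][CO3²⁻]/Ksp = (8.48×10^-3)(0.486×10^-3) / 5.370×10^-7 = 7.67

Ω = 7.67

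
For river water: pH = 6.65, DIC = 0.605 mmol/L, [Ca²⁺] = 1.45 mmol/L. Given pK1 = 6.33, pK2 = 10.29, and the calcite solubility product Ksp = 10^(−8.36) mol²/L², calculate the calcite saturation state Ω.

Ω = 0.0311

α₂ = 1 / (1 + [H⁺]/K2 + [H⁺]²/(K1K2)) = 1 / (1 + 10^+3.64 + 10^+3.32)
   = 1 / (1 + 4365.2 + 2089.3) = 1/6455.5 = 0.0001549
[CO3²⁻] = α₂ × DIC = 0.0001549 × 0.605 = 9.372×10^-5 mmol/L = 0.09372 μmol/L
Ksp = 10^(−8.36) = 4.365×10^-9
Ω = [Ca²⁺][CO3²⁻]/Ksp = (1.45×10^-3)(9.372×10^-8) / 4.365×10^-9 = 0.0311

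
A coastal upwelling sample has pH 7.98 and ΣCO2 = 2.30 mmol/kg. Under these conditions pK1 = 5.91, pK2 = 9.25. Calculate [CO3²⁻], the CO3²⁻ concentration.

α₂ = 1 / (1 + [H⁺]/K2 + [H⁺]²/(K1K2)) = 1 / (1 + 10^+1.27 + 10^-0.80)
   = 1 / (1 + 18.621 + 0.15849) = 1/19.779 = 0.05056
[CO3²⁻] = α₂ × DIC = 0.05056 × 2.30 = 0.116 mmol/kg

[CO3²⁻] = 0.116 mmol/kg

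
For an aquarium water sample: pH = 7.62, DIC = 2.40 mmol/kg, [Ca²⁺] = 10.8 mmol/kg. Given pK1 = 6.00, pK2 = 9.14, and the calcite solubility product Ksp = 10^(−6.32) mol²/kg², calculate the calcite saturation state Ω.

Ω = 1.55

α₂ = 1 / (1 + [H⁺]/K2 + [H⁺]²/(K1K2)) = 1 / (1 + 10^+1.52 + 10^-0.10)
   = 1 / (1 + 33.113 + 0.79433) = 1/34.907 = 0.02865
[CO3²⁻] = α₂ × DIC = 0.02865 × 2.40 = 0.06875 mmol/kg
Ksp = 10^(−6.32) = 4.786×10^-7
Ω = [Ca²⁺][CO3²⁻]/Ksp = (10.8×10^-3)(6.875×10^-5) / 4.786×10^-7 = 1.55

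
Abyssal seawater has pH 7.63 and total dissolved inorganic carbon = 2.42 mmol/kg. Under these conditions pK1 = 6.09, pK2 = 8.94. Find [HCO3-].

α₁ = 1 / (1 + [H⁺]/K1 + K2/[H⁺]) = 1 / (1 + 10^-1.54 + 10^-1.31)
   = 1 / (1 + 0.028840 + 0.048978) = 1/1.0778 = 0.9278
[HCO3⁻] = α₁ × DIC = 0.9278 × 2.42 = 2.25 mmol/kg

[HCO3⁻] = 2.25 mmol/kg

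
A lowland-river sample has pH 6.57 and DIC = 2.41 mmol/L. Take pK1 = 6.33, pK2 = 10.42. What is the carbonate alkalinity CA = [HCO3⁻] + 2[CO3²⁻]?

CA = [HCO3⁻] + 2[CO3²⁻] = (α₁ + 2α₂)·DIC
At pH 6.57: [H⁺]/K1 = 10^-0.24 = 0.57544, K2/[H⁺] = 10^-3.85 = 0.00014125
α₁ = 1/(1 + 0.57544 + 0.00014125) = 1/1.5756 = 0.6347; α₂ = α₁·K2/[H⁺] = 8.965×10^-5
α₁ + 2α₂ = 0.6349
CA = 0.6349 × 2.41 = 1.53 mmol/L

CA = 1.53 mmol/L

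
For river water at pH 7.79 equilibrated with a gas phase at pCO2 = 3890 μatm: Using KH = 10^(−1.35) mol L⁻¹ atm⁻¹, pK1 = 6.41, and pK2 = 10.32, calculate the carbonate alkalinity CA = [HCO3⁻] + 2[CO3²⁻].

CA = 4.19 mmol/L

[CO2*] = KH · pCO2 = 10^(−1.35) × 3890×10^-6 = 1.738×10^-4 mol/L
α₀ = 1/(1 + K1/[H⁺] + K1K2/[H⁺]²) = 1/(1 + 10^+1.38 + 10^-1.15) = 0.03991
DIC = [CO2*]/α₀ = 1.738×10^-4 / 0.03991 = 4.354 mmol/L
CA = (α₁ + 2α₂)·DIC = (0.9573 + 2×0.002825) × 4.354 = 4.19 mmol/L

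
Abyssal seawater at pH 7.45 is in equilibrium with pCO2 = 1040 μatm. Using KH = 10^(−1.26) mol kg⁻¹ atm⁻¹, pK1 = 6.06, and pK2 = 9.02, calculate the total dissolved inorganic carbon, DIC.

DIC = 1.50 mmol/kg

[CO2*] = KH · pCO2 = 10^(−1.26) × 1040×10^-6 = 5.715×10^-5 mol/kg
α₀ = 1/(1 + K1/[H⁺] + K1K2/[H⁺]²) = 1/(1 + 10^+1.39 + 10^-0.18) = 0.03816
DIC = [CO2*]/α₀ = 5.715×10^-5 / 0.03816 = 1.50 mmol/kg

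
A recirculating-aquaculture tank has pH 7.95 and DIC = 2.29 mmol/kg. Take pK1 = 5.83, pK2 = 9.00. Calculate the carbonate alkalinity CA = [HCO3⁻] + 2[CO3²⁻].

CA = [HCO3⁻] + 2[CO3²⁻] = (α₁ + 2α₂)·DIC
At pH 7.95: [H⁺]/K1 = 10^-2.12 = 0.0075858, K2/[H⁺] = 10^-1.05 = 0.089125
α₁ = 1/(1 + 0.0075858 + 0.089125) = 1/1.0967 = 0.9118; α₂ = α₁·K2/[H⁺] = 0.08127
α₁ + 2α₂ = 1.0743
CA = 1.0743 × 2.29 = 2.46 mmol/kg

CA = 2.46 mmol/kg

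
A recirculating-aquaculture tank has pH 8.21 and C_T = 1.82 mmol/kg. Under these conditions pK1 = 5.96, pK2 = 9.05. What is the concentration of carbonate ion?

α₂ = 1 / (1 + [H⁺]/K2 + [H⁺]²/(K1K2)) = 1 / (1 + 10^+0.84 + 10^-1.41)
   = 1 / (1 + 6.9183 + 0.038905) = 1/7.9572 = 0.1257
[CO3²⁻] = α₂ × DIC = 0.1257 × 1.82 = 0.229 mmol/kg

[CO3²⁻] = 0.229 mmol/kg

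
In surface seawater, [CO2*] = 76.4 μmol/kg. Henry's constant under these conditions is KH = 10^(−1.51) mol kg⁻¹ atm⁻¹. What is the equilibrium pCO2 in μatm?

pCO2 = 2470 μatm

KH = 10^(−1.51) = 3.090×10^-2 mol kg⁻¹ atm⁻¹
pCO2 = [CO2*]/KH = 76.4×10^-6 / 3.090×10^-2 = 2.47×10^-3 atm = 2470 μatm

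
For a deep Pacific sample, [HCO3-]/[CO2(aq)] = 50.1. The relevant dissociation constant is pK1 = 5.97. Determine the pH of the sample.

From K1 = [H⁺][HCO3-]/[CO2(aq)]:  pH = pK1 + log₁₀([HCO3-]/[CO2(aq)])
log₁₀(50.1) = +1.700
pH = 5.97 + (+1.700) = 7.67

pH = 7.67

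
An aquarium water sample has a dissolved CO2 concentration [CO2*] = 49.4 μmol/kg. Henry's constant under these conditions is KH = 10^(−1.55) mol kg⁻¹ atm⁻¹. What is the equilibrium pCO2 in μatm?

pCO2 = 1750 μatm

KH = 10^(−1.55) = 2.818×10^-2 mol kg⁻¹ atm⁻¹
pCO2 = [CO2*]/KH = 49.4×10^-6 / 2.818×10^-2 = 1.75×10^-3 atm = 1750 μatm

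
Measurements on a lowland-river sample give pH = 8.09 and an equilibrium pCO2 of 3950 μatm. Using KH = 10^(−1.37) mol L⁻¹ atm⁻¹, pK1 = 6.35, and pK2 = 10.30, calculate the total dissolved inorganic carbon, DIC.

[CO2*] = KH · pCO2 = 10^(−1.37) × 3950×10^-6 = 1.685×10^-4 mol/L
α₀ = 1/(1 + K1/[H⁺] + K1K2/[H⁺]²) = 1/(1 + 10^+1.74 + 10^-0.47) = 0.01776
DIC = [CO2*]/α₀ = 1.685×10^-4 / 0.01776 = 9.49 mmol/L

DIC = 9.49 mmol/L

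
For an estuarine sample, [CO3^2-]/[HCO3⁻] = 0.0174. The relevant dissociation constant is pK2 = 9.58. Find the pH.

pH = 7.82

From K2 = [H⁺][CO3^2-]/[HCO3⁻]:  pH = pK2 + log₁₀([CO3^2-]/[HCO3⁻])
log₁₀(0.0174) = -1.759
pH = 9.58 + (-1.759) = 7.82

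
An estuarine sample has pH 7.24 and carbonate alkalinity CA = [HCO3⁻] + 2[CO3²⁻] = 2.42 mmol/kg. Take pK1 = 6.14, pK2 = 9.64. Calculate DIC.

DIC = 2.60 mmol/kg

CA = [HCO3⁻] + 2[CO3²⁻] = (α₁ + 2α₂)·DIC
At pH 7.24: [H⁺]/K1 = 10^-1.10 = 0.079433, K2/[H⁺] = 10^-2.40 = 0.0039811
α₁ = 1/(1 + 0.079433 + 0.0039811) = 1/1.0834 = 0.9230; α₂ = α₁·K2/[H⁺] = 0.003675
α₁ + 2α₂ = 0.9304
DIC = CA / (α₁ + 2α₂) = 2.42 / 0.9304 = 2.60 mmol/kg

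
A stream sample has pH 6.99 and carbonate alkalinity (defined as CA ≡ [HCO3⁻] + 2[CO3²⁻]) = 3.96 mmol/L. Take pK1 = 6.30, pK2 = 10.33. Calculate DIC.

CA = [HCO3⁻] + 2[CO3²⁻] = (α₁ + 2α₂)·DIC
At pH 6.99: [H⁺]/K1 = 10^-0.69 = 0.20417, K2/[H⁺] = 10^-3.34 = 0.00045709
α₁ = 1/(1 + 0.20417 + 0.00045709) = 1/1.2046 = 0.8301; α₂ = α₁·K2/[H⁺] = 0.0003794
α₁ + 2α₂ = 0.8309
DIC = CA / (α₁ + 2α₂) = 3.96 / 0.8309 = 4.77 mmol/L

DIC = 4.77 mmol/L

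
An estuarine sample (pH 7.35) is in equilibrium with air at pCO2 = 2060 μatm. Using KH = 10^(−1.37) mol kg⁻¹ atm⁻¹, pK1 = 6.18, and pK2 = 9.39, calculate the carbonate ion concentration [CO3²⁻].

[CO2*] = KH · pCO2 = 10^(−1.37) × 2060×10^-6 = 8.788×10^-5 mol/kg
α₀ = 1/(1 + K1/[H⁺] + K1K2/[H⁺]²) = 1/(1 + 10^+1.17 + 10^-0.87) = 0.06279
DIC = [CO2*]/α₀ = 8.788×10^-5 / 0.06279 = 1.400 mmol/kg
[CO3²⁻] = α₂·DIC; α₂ = 0.008470, so [CO3²⁻] = 0.008470 × 1.400 = 0.0119 mmol/kg = 11.9 μmol/kg

[CO3²⁻] = 11.9 μmol/kg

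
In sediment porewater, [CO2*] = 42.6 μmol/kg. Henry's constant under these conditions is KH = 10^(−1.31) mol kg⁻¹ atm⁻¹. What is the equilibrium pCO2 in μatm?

pCO2 = 870 μatm

KH = 10^(−1.31) = 4.898×10^-2 mol kg⁻¹ atm⁻¹
pCO2 = [CO2*]/KH = 42.6×10^-6 / 4.898×10^-2 = 8.70×10^-4 atm = 870 μatm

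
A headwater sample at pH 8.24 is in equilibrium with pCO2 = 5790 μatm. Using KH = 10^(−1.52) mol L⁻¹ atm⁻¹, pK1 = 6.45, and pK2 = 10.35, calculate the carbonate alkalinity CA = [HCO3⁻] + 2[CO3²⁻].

CA = 10.9 mmol/L

[CO2*] = KH · pCO2 = 10^(−1.52) × 5790×10^-6 = 1.749×10^-4 mol/L
α₀ = 1/(1 + K1/[H⁺] + K1K2/[H⁺]²) = 1/(1 + 10^+1.79 + 10^-0.32) = 0.01584
DIC = [CO2*]/α₀ = 1.749×10^-4 / 0.01584 = 11.04 mmol/L
CA = (α₁ + 2α₂)·DIC = (0.9766 + 2×0.007581) × 11.04 = 10.9 mmol/L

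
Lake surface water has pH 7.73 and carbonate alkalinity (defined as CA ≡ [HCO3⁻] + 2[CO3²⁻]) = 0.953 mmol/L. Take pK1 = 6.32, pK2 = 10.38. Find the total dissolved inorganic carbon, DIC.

CA = [HCO3⁻] + 2[CO3²⁻] = (α₁ + 2α₂)·DIC
At pH 7.73: [H⁺]/K1 = 10^-1.41 = 0.038905, K2/[H⁺] = 10^-2.65 = 0.0022387
α₁ = 1/(1 + 0.038905 + 0.0022387) = 1/1.0411 = 0.9605; α₂ = α₁·K2/[H⁺] = 0.002150
α₁ + 2α₂ = 0.9648
DIC = CA / (α₁ + 2α₂) = 0.953 / 0.9648 = 0.988 mmol/L

DIC = 0.988 mmol/L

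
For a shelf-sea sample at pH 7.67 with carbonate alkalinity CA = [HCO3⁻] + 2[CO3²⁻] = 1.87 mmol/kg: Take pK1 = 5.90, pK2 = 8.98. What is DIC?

CA = [HCO3⁻] + 2[CO3²⁻] = (α₁ + 2α₂)·DIC
At pH 7.67: [H⁺]/K1 = 10^-1.77 = 0.016982, K2/[H⁺] = 10^-1.31 = 0.048978
α₁ = 1/(1 + 0.016982 + 0.048978) = 1/1.0660 = 0.9381; α₂ = α₁·K2/[H⁺] = 0.04595
α₁ + 2α₂ = 1.0300
DIC = CA / (α₁ + 2α₂) = 1.87 / 1.0300 = 1.82 mmol/kg

DIC = 1.82 mmol/kg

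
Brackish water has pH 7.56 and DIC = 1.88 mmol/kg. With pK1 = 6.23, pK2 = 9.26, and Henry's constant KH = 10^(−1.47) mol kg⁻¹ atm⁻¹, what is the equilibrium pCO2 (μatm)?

pCO2 = 2430 μatm

α₀ = 1 / (1 + K1/[H⁺] + K1K2/[H⁺]²) = 1 / (1 + 10^+1.33 + 10^-0.37)
   = 1 / (1 + 21.380 + 0.42658) = 1/22.806 = 0.04385
[CO2*] = α₀ × DIC = 0.04385 × 1.88 = 0.08243 mmol/kg
pCO2 = [CO2*]/KH = 8.243×10^-5 / 3.388×10^-2 = 2430 μatm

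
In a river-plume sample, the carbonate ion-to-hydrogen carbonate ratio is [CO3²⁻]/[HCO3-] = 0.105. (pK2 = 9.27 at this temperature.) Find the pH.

From K2 = [H⁺][CO3²⁻]/[HCO3-]:  pH = pK2 + log₁₀([CO3²⁻]/[HCO3-])
log₁₀(0.105) = -0.979
pH = 9.27 + (-0.979) = 8.29

pH = 8.29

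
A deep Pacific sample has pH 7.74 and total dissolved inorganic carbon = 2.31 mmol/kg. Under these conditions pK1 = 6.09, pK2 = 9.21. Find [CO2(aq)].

α₀ = 1 / (1 + K1/[H⁺] + K1K2/[H⁺]²) = 1 / (1 + 10^+1.65 + 10^+0.18)
   = 1 / (1 + 44.668 + 1.5136) = 1/47.182 = 0.02119
[CO2*] = α₀ × DIC = 0.02119 × 2.31 = 0.0490 mmol/kg

[CO2*] = 0.0490 mmol/kg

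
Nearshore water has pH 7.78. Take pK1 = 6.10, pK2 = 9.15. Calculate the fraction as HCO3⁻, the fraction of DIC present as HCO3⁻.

α₁ = 0.940

α₁ = 1 / (1 + [H⁺]/K1 + K2/[H⁺]) = 1 / (1 + 10^-1.68 + 10^-1.37)
   = 1 / (1 + 0.020893 + 0.042658) = 1/1.0636 = 0.9402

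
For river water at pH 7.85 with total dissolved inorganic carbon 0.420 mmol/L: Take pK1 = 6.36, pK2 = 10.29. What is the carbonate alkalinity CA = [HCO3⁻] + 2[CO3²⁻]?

CA = [HCO3⁻] + 2[CO3²⁻] = (α₁ + 2α₂)·DIC
At pH 7.85: [H⁺]/K1 = 10^-1.49 = 0.032359, K2/[H⁺] = 10^-2.44 = 0.0036308
α₁ = 1/(1 + 0.032359 + 0.0036308) = 1/1.0360 = 0.9653; α₂ = α₁·K2/[H⁺] = 0.003505
α₁ + 2α₂ = 0.9723
CA = 0.9723 × 0.420 = 0.408 mmol/L

CA = 0.408 mmol/L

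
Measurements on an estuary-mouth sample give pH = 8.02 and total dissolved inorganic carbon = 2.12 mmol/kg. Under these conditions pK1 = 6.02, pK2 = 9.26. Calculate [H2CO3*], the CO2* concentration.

α₀ = 1 / (1 + K1/[H⁺] + K1K2/[H⁺]²) = 1 / (1 + 10^+2.00 + 10^+0.76)
   = 1 / (1 + 100.00 + 5.7544) = 1/106.75 = 0.009367
[CO2*] = α₀ × DIC = 0.009367 × 2.12 = 0.0199 mmol/kg = 19.9 μmol/kg

[CO2*] = 19.9 μmol/kg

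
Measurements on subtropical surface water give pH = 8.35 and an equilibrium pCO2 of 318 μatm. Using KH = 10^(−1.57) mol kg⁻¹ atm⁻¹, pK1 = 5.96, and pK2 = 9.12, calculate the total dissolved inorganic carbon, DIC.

[CO2*] = KH · pCO2 = 10^(−1.57) × 318×10^-6 = 8.559×10^-6 mol/kg
α₀ = 1/(1 + K1/[H⁺] + K1K2/[H⁺]²) = 1/(1 + 10^+2.39 + 10^+1.62) = 0.003470
DIC = [CO2*]/α₀ = 8.559×10^-6 / 0.003470 = 2.47 mmol/kg

DIC = 2.47 mmol/kg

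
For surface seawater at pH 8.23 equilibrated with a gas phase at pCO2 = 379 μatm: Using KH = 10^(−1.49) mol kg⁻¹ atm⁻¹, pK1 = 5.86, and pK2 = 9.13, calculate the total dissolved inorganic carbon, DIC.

DIC = 3.25 mmol/kg

[CO2*] = KH · pCO2 = 10^(−1.49) × 379×10^-6 = 1.226×10^-5 mol/kg
α₀ = 1/(1 + K1/[H⁺] + K1K2/[H⁺]²) = 1/(1 + 10^+2.37 + 10^+1.47) = 0.003775
DIC = [CO2*]/α₀ = 1.226×10^-5 / 0.003775 = 3.25 mmol/kg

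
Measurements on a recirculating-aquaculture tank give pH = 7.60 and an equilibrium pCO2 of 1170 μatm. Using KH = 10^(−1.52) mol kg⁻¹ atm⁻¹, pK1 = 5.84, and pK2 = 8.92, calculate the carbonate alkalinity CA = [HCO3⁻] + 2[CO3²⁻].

[CO2*] = KH · pCO2 = 10^(−1.52) × 1170×10^-6 = 3.533×10^-5 mol/kg
α₀ = 1/(1 + K1/[H⁺] + K1K2/[H⁺]²) = 1/(1 + 10^+1.76 + 10^+0.44) = 0.01631
DIC = [CO2*]/α₀ = 3.533×10^-5 / 0.01631 = 2.166 mmol/kg
CA = (α₁ + 2α₂)·DIC = (0.9388 + 2×0.04493) × 2.166 = 2.23 mmol/kg

CA = 2.23 mmol/kg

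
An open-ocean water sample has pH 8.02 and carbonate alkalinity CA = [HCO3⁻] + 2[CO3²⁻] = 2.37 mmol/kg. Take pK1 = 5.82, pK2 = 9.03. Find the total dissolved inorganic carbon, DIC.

CA = [HCO3⁻] + 2[CO3²⁻] = (α₁ + 2α₂)·DIC
At pH 8.02: [H⁺]/K1 = 10^-2.20 = 0.0063096, K2/[H⁺] = 10^-1.01 = 0.097724
α₁ = 1/(1 + 0.0063096 + 0.097724) = 1/1.1040 = 0.9058; α₂ = α₁·K2/[H⁺] = 0.08852
α₁ + 2α₂ = 1.0828
DIC = CA / (α₁ + 2α₂) = 2.37 / 1.0828 = 2.19 mmol/kg

DIC = 2.19 mmol/kg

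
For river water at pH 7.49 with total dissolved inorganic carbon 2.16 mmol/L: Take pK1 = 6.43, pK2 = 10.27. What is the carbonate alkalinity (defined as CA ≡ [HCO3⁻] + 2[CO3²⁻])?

CA = 1.99 mmol/L

CA = [HCO3⁻] + 2[CO3²⁻] = (α₁ + 2α₂)·DIC
At pH 7.49: [H⁺]/K1 = 10^-1.06 = 0.087096, K2/[H⁺] = 10^-2.78 = 0.0016596
α₁ = 1/(1 + 0.087096 + 0.0016596) = 1/1.0888 = 0.9185; α₂ = α₁·K2/[H⁺] = 0.001524
α₁ + 2α₂ = 0.9215
CA = 0.9215 × 2.16 = 1.99 mmol/L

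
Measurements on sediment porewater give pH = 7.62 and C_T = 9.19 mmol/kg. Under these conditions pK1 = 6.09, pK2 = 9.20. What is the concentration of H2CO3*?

α₀ = 1 / (1 + K1/[H⁺] + K1K2/[H⁺]²) = 1 / (1 + 10^+1.53 + 10^-0.05)
   = 1 / (1 + 33.884 + 0.89125) = 1/35.776 = 0.02795
[CO2*] = α₀ × DIC = 0.02795 × 9.19 = 0.257 mmol/kg

[CO2*] = 0.257 mmol/kg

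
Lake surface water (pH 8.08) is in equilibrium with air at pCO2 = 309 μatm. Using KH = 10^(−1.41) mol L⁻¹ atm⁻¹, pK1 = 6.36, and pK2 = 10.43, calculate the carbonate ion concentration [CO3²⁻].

[CO2*] = KH · pCO2 = 10^(−1.41) × 309×10^-6 = 1.202×10^-5 mol/L
α₀ = 1/(1 + K1/[H⁺] + K1K2/[H⁺]²) = 1/(1 + 10^+1.72 + 10^-0.63) = 0.01862
DIC = [CO2*]/α₀ = 1.202×10^-5 / 0.01862 = 0.6457 mmol/L
[CO3²⁻] = α₂·DIC; α₂ = 0.004364, so [CO3²⁻] = 0.004364 × 0.6457 = 0.00282 mmol/L = 2.82 μmol/L

[CO3²⁻] = 2.82 μmol/L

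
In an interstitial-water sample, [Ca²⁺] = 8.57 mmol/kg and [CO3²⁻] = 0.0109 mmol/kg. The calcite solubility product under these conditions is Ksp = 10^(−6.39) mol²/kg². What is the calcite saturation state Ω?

Ksp = 10^(−6.39) = 4.074×10^-7
Ω = [Ca²⁺][CO3²⁻]/Ksp = (8.57×10^-3)(0.0109×10^-3) / 4.074×10^-7 = 0.229

Ω = 0.229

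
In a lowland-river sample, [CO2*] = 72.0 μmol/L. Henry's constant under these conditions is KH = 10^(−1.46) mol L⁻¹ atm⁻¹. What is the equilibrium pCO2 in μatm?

KH = 10^(−1.46) = 3.467×10^-2 mol L⁻¹ atm⁻¹
pCO2 = [CO2*]/KH = 72.0×10^-6 / 3.467×10^-2 = 2.08×10^-3 atm = 2080 μatm

pCO2 = 2080 μatm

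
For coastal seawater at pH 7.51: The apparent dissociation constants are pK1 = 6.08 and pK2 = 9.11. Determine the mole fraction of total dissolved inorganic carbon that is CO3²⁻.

α₂ = 0.0236

α₂ = 1 / (1 + [H⁺]/K2 + [H⁺]²/(K1K2)) = 1 / (1 + 10^+1.60 + 10^+0.17)
   = 1 / (1 + 39.811 + 1.4791) = 1/42.290 = 0.02365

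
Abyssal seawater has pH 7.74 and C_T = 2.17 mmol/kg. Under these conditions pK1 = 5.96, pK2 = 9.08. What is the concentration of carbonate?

[CO3²⁻] = 0.0934 mmol/kg

α₂ = 1 / (1 + [H⁺]/K2 + [H⁺]²/(K1K2)) = 1 / (1 + 10^+1.34 + 10^-0.44)
   = 1 / (1 + 21.878 + 0.36308) = 1/23.241 = 0.04303
[CO3²⁻] = α₂ × DIC = 0.04303 × 2.17 = 0.0934 mmol/kg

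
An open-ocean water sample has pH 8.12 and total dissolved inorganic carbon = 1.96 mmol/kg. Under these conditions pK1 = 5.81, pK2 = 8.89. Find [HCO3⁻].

α₁ = 1 / (1 + [H⁺]/K1 + K2/[H⁺]) = 1 / (1 + 10^-2.31 + 10^-0.77)
   = 1 / (1 + 0.0048978 + 0.16982) = 1/1.1747 = 0.8513
[HCO3⁻] = α₁ × DIC = 0.8513 × 1.96 = 1.67 mmol/kg

[HCO3⁻] = 1.67 mmol/kg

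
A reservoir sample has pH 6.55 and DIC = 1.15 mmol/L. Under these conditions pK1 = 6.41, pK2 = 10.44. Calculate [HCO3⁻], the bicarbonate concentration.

[HCO3⁻] = 0.667 mmol/L

α₁ = 1 / (1 + [H⁺]/K1 + K2/[H⁺]) = 1 / (1 + 10^-0.14 + 10^-3.89)
   = 1 / (1 + 0.72444 + 0.00012882) = 1/1.7246 = 0.5799
[HCO3⁻] = α₁ × DIC = 0.5799 × 1.15 = 0.667 mmol/L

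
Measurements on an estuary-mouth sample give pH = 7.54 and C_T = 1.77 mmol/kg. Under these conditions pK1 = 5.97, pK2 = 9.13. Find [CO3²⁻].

α₂ = 1 / (1 + [H⁺]/K2 + [H⁺]²/(K1K2)) = 1 / (1 + 10^+1.59 + 10^+0.02)
   = 1 / (1 + 38.905 + 1.0471) = 1/40.952 = 0.02442
[CO3²⁻] = α₂ × DIC = 0.02442 × 1.77 = 0.0432 mmol/kg

[CO3²⁻] = 0.0432 mmol/kg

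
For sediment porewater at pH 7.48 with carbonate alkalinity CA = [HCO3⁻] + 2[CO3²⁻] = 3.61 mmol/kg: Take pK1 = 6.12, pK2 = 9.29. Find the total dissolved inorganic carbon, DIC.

CA = [HCO3⁻] + 2[CO3²⁻] = (α₁ + 2α₂)·DIC
At pH 7.48: [H⁺]/K1 = 10^-1.36 = 0.043652, K2/[H⁺] = 10^-1.81 = 0.015488
α₁ = 1/(1 + 0.043652 + 0.015488) = 1/1.0591 = 0.9442; α₂ = α₁·K2/[H⁺] = 0.01462
α₁ + 2α₂ = 0.9734
DIC = CA / (α₁ + 2α₂) = 3.61 / 0.9734 = 3.71 mmol/kg

DIC = 3.71 mmol/kg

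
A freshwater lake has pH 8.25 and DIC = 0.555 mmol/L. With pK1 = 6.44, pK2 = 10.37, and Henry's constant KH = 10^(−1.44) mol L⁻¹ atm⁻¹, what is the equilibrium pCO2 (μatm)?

pCO2 = 231 μatm

α₀ = 1 / (1 + K1/[H⁺] + K1K2/[H⁺]²) = 1 / (1 + 10^+1.81 + 10^-0.31)
   = 1 / (1 + 64.565 + 0.48978) = 1/66.055 = 0.01514
[CO2*] = α₀ × DIC = 0.01514 × 0.555 = 0.008402 mmol/L = 8.402 μmol/L
pCO2 = [CO2*]/KH = 8.402×10^-6 / 3.631×10^-2 = 231 μatm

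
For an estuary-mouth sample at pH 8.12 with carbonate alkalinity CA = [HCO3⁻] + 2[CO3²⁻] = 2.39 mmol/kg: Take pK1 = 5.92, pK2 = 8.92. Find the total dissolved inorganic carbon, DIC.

CA = [HCO3⁻] + 2[CO3²⁻] = (α₁ + 2α₂)·DIC
At pH 8.12: [H⁺]/K1 = 10^-2.20 = 0.0063096, K2/[H⁺] = 10^-0.80 = 0.15849
α₁ = 1/(1 + 0.0063096 + 0.15849) = 1/1.1648 = 0.8585; α₂ = α₁·K2/[H⁺] = 0.1361
α₁ + 2α₂ = 1.1306
DIC = CA / (α₁ + 2α₂) = 2.39 / 1.1306 = 2.11 mmol/kg

DIC = 2.11 mmol/kg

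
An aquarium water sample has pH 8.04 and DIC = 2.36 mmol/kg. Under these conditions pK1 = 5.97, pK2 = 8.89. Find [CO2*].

[CO2*] = 17.5 μmol/kg

α₀ = 1 / (1 + K1/[H⁺] + K1K2/[H⁺]²) = 1 / (1 + 10^+2.07 + 10^+1.22)
   = 1 / (1 + 117.49 + 16.596) = 1/135.09 = 0.007403
[CO2*] = α₀ × DIC = 0.007403 × 2.36 = 0.0175 mmol/kg = 17.5 μmol/kg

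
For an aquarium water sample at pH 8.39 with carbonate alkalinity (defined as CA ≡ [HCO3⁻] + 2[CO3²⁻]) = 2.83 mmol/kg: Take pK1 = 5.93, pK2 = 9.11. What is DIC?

DIC = 2.45 mmol/kg

CA = [HCO3⁻] + 2[CO3²⁻] = (α₁ + 2α₂)·DIC
At pH 8.39: [H⁺]/K1 = 10^-2.46 = 0.0034674, K2/[H⁺] = 10^-0.72 = 0.19055
α₁ = 1/(1 + 0.0034674 + 0.19055) = 1/1.1940 = 0.8375; α₂ = α₁·K2/[H⁺] = 0.1596
α₁ + 2α₂ = 1.1567
DIC = CA / (α₁ + 2α₂) = 2.83 / 1.1567 = 2.45 mmol/kg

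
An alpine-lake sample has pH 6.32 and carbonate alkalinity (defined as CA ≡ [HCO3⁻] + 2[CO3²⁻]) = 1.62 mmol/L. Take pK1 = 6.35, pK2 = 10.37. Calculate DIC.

CA = [HCO3⁻] + 2[CO3²⁻] = (α₁ + 2α₂)·DIC
At pH 6.32: [H⁺]/K1 = 10^0.03 = 1.0715, K2/[H⁺] = 10^-4.05 = 8.9125×10^-5
α₁ = 1/(1 + 1.0715 + 8.9125×10^-5) = 1/2.0716 = 0.4827; α₂ = α₁·K2/[H⁺] = 4.302×10^-5
α₁ + 2α₂ = 0.4828
DIC = CA / (α₁ + 2α₂) = 1.62 / 0.4828 = 3.36 mmol/L

DIC = 3.36 mmol/L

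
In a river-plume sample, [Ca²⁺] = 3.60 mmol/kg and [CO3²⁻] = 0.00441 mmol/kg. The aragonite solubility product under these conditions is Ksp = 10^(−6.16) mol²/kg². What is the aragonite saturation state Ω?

Ksp = 10^(−6.16) = 6.918×10^-7
Ω = [Ca²⁺][CO3²⁻]/Ksp = (3.60×10^-3)(0.00441×10^-3) / 6.918×10^-7 = 0.0229

Ω = 0.0229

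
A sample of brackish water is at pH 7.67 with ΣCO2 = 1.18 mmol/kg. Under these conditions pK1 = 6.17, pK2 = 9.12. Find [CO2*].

[CO2*] = 0.0350 mmol/kg

α₀ = 1 / (1 + K1/[H⁺] + K1K2/[H⁺]²) = 1 / (1 + 10^+1.50 + 10^+0.05)
   = 1 / (1 + 31.623 + 1.1220) = 1/33.745 = 0.02963
[CO2*] = α₀ × DIC = 0.02963 × 1.18 = 0.0350 mmol/kg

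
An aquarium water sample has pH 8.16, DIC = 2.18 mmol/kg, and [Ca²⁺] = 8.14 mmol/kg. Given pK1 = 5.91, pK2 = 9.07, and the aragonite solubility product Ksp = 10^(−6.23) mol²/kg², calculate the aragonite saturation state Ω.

α₂ = 1 / (1 + [H⁺]/K2 + [H⁺]²/(K1K2)) = 1 / (1 + 10^+0.91 + 10^-1.34)
   = 1 / (1 + 8.1283 + 0.045709) = 1/9.1740 = 0.1090
[CO3²⁻] = α₂ × DIC = 0.1090 × 2.18 = 0.2376 mmol/kg
Ksp = 10^(−6.23) = 5.888×10^-7
Ω = [Ca²⁺][CO3²⁻]/Ksp = (8.14×10^-3)(2.376×10^-4) / 5.888×10^-7 = 3.28

Ω = 3.28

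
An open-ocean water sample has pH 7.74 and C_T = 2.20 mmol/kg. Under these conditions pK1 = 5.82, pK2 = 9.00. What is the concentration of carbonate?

α₂ = 1 / (1 + [H⁺]/K2 + [H⁺]²/(K1K2)) = 1 / (1 + 10^+1.26 + 10^-0.66)
   = 1 / (1 + 18.197 + 0.21878) = 1/19.416 = 0.05150
[CO3²⁻] = α₂ × DIC = 0.05150 × 2.20 = 0.113 mmol/kg

[CO3²⁻] = 0.113 mmol/kg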